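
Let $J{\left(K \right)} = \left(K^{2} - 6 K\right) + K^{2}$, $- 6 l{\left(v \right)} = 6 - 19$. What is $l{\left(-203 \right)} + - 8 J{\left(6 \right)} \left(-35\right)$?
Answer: $\frac{60493}{6} \approx 10082.0$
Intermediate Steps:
$l{\left(v \right)} = \frac{13}{6}$ ($l{\left(v \right)} = - \frac{6 - 19}{6} = \left(- \frac{1}{6}\right) \left(-13\right) = \frac{13}{6}$)
$J{\left(K \right)} = - 6 K + 2 K^{2}$
$l{\left(-203 \right)} + - 8 J{\left(6 \right)} \left(-35\right) = \frac{13}{6} + - 8 \cdot 2 \cdot 6 \left(-3 + 6\right) \left(-35\right) = \frac{13}{6} + - 8 \cdot 2 \cdot 6 \cdot 3 \left(-35\right) = \frac{13}{6} + \left(-8\right) 36 \left(-35\right) = \frac{13}{6} - -10080 = \frac{13}{6} + 10080 = \frac{60493}{6}$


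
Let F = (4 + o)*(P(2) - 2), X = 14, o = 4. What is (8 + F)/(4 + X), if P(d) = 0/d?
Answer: -4/9 ≈ -0.44444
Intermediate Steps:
P(d) = 0
F = -16 (F = (4 + 4)*(0 - 2) = 8*(-2) = -16)
(8 + F)/(4 + X) = (8 - 16)/(4 + 14) = -8/18 = -8*1/18 = -4/9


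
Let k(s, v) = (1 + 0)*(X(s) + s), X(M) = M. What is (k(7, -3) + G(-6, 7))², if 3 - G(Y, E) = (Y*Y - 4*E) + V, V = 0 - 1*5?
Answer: 196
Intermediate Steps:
V = -5 (V = 0 - 5 = -5)
G(Y, E) = 8 - Y² + 4*E (G(Y, E) = 3 - ((Y*Y - 4*E) - 5) = 3 - ((Y² - 4*E) - 5) = 3 - (-5 + Y² - 4*E) = 3 + (5 - Y² + 4*E) = 8 - Y² + 4*E)
k(s, v) = 2*s (k(s, v) = (1 + 0)*(s + s) = 1*(2*s) = 2*s)
(k(7, -3) + G(-6, 7))² = (2*7 + (8 - 1*(-6)² + 4*7))² = (14 + (8 - 1*36 + 28))² = (14 + (8 - 36 + 28))² = (14 + 0)² = 14² = 196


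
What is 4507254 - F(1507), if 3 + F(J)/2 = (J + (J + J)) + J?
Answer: 4495204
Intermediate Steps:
F(J) = -6 + 8*J (F(J) = -6 + 2*((J + (J + J)) + J) = -6 + 2*((J + 2*J) + J) = -6 + 2*(3*J + J) = -6 + 2*(4*J) = -6 + 8*J)
4507254 - F(1507) = 4507254 - (-6 + 8*1507) = 4507254 - (-6 + 12056) = 4507254 - 1*12050 = 4507254 - 12050 = 4495204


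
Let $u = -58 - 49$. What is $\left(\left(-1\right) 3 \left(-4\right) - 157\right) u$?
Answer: $15515$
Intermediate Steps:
$u = -107$ ($u = -58 - 49 = -107$)
$\left(\left(-1\right) 3 \left(-4\right) - 157\right) u = \left(\left(-1\right) 3 \left(-4\right) - 157\right) \left(-107\right) = \left(\left(-3\right) \left(-4\right) - 157\right) \left(-107\right) = \left(12 - 157\right) \left(-107\right) = \left(-145\right) \left(-107\right) = 15515$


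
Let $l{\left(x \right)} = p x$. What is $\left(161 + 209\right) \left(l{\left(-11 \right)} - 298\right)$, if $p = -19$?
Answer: $-32930$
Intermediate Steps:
$l{\left(x \right)} = - 19 x$
$\left(161 + 209\right) \left(l{\left(-11 \right)} - 298\right) = \left(161 + 209\right) \left(\left(-19\right) \left(-11\right) - 298\right) = 370 \left(209 - 298\right) = 370 \left(-89\right) = -32930$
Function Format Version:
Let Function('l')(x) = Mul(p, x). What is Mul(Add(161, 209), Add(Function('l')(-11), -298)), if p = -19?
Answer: -32930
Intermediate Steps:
Function('l')(x) = Mul(-19, x)
Mul(Add(161, 209), Add(Function('l')(-11), -298)) = Mul(Add(161, 209), Add(Mul(-19, -11), -298)) = Mul(370, Add(209, -298)) = Mul(370, -89) = -32930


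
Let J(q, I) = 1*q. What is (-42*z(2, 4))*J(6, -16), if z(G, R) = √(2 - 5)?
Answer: -252*I*√3 ≈ -436.48*I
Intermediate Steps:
J(q, I) = q
z(G, R) = I*√3 (z(G, R) = √(-3) = I*√3)
(-42*z(2, 4))*J(6, -16) = -42*I*√3*6 = -252*I*√3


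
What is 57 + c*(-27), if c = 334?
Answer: -8961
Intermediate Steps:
57 + c*(-27) = 57 + 334*(-27) = 57 - 9018 = -8961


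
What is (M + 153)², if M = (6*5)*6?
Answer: 110889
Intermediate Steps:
M = 180 (M = 30*6 = 180)
(M + 153)² = (180 + 153)² = 333² = 110889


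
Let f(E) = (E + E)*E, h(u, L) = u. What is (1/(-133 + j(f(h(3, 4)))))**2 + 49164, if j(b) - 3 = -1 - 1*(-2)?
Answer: 818138125/16641 ≈ 49164.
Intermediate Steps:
f(E) = 2*E**2 (f(E) = (2*E)*E = 2*E**2)
j(b) = 4 (j(b) = 3 + (-1 - 1*(-2)) = 3 + (-1 + 2) = 3 + 1 = 4)
(1/(-133 + j(f(h(3, 4)))))**2 + 49164 = (1/(-133 + 4))**2 + 49164 = (1/(-129))**2 + 49164 = (-1/129)**2 + 49164 = 1/16641 + 49164 = 818138125/16641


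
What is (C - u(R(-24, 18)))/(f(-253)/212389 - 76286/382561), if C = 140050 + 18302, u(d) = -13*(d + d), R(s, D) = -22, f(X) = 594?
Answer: -3932484918887/4900327 ≈ -8.0249e+5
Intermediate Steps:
u(d) = -26*d
C = 158352
(C - u(R(-24, 18)))/(f(-253)/212389 - 76286/382561) = (158352 - (-26)*(-22))/(594/212389 - 76286/382561) = (158352 - 1*572)/(594*(1/212389) - 76286*1/382561) = (158352 - 572)/(594/212389 - 76286/382561) = 157780/(-98006540/498476983) = 157780*(-498476983/98006540) = -3932484918887/4900327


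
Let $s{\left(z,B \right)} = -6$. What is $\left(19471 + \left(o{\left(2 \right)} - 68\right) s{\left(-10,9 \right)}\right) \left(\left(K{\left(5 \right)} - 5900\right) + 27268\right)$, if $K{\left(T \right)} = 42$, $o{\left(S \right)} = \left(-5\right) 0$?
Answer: $425609390$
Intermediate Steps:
$o{\left(S \right)} = 0$
$\left(19471 + \left(o{\left(2 \right)} - 68\right) s{\left(-10,9 \right)}\right) \left(\left(K{\left(5 \right)} - 5900\right) + 27268\right) = \left(19471 + \left(0 - 68\right) \left(-6\right)\right) \left(\left(42 - 5900\right) + 27268\right) = \left(19471 - -408\right) \left(\left(42 - 5900\right) + 27268\right) = \left(19471 + 408\right) \left(-5858 + 27268\right) = 19879 \cdot 21410 = 425609390$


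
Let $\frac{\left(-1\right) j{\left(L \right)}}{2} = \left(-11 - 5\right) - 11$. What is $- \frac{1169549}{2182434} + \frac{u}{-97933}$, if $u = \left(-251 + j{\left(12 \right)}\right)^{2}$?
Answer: $- \frac{199235523323}{213732308922} \approx -0.93217$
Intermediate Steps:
$j{\left(L \right)} = 54$ ($j{\left(L \right)} = - 2 \left(\left(-11 - 5\right) - 11\right) = - 2 \left(-16 - 11\right) = \left(-2\right) \left(-27\right) = 54$)
$u = 38809$ ($u = \left(-251 + 54\right)^{2} = \left(-197\right)^{2} = 38809$)
$- \frac{1169549}{2182434} + \frac{u}{-97933} = - \frac{1169549}{2182434} + \frac{38809}{-97933} = \left(-1169549\right) \frac{1}{2182434} + 38809 \left(- \frac{1}{97933}\right) = - \frac{1169549}{2182434} - \frac{38809}{97933} = - \frac{199235523323}{213732308922}$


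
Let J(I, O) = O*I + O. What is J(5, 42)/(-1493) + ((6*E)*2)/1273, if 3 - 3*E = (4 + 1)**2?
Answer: -452180/1900589 ≈ -0.23792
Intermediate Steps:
E = -22/3 (E = 1 - (4 + 1)**2/3 = 1 - 1/3*5**2 = 1 - 1/3*25 = 1 - 25/3 = -22/3 ≈ -7.3333)
J(I, O) = O + I*O (J(I, O) = I*O + O = O + I*O)
J(5, 42)/(-1493) + ((6*E)*2)/1273 = (42*(1 + 5))/(-1493) + ((6*(-22/3))*2)/1273 = (42*6)*(-1/1493) - 44*2*(1/1273) = 252*(-1/1493) - 88*1/1273 = -252/1493 - 88/1273 = -452180/1900589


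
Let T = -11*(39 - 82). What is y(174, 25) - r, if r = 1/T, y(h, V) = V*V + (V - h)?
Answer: 225147/473 ≈ 476.00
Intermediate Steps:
y(h, V) = V + V**2 - h (y(h, V) = V**2 + (V - h) = V + V**2 - h)
T = 473 (T = -11*(-43) = 473)
r = 1/473 ≈ 0.0021142
y(174, 25) - r = (25 + 25**2 - 1*174) - 1*1/473 = (25 + 625 - 174) - 1/473 = 476 - 1/473 = 225147/473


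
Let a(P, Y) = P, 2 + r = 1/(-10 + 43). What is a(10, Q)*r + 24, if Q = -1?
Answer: 142/33 ≈ 4.3030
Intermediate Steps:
r = -65/33 (r = -2 + 1/(-10 + 43) = -2 + 1/33 = -65/33 ≈ -1.9697)
a(10, Q)*r + 24 = 10*(-65/33) + 24 = -650/33 + 24 = 142/33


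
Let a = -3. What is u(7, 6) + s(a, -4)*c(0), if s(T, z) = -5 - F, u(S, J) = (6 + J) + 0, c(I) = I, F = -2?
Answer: 12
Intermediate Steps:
u(S, J) = 6 + J
s(T, z) = -3 (s(T, z) = -5 - 1*(-2) = -5 + 2 = -3)
u(7, 6) + s(a, -4)*c(0) = (6 + 6) - 3*0 = 12 + 0 = 12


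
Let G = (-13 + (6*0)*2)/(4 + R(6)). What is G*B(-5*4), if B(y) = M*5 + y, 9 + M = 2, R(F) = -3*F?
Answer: -715/14 ≈ -51.071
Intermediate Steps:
M = -7 (M = -9 + 2 = -7)
B(y) = -35 + y (B(y) = -7*5 + y = -35 + y)
G = 13/14 (G = (-13 + (6*0)*2)/(4 - 3*6) = (-13 + 0*2)/(4 - 18) = (-13 + 0)/(-14) = -13*(-1/14) = 13/14 ≈ 0.92857)
G*B(-5*4) = 13*(-35 - 5*4)/14 = 13*(-35 - 20)/14 = (13/14)*(-55) = -715/14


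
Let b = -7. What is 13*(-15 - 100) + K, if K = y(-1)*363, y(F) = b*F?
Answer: 1046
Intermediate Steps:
y(F) = -7*F
K = 2541 (K = -7*(-1)*363 = 7*363 = 2541)
13*(-15 - 100) + K = 13*(-15 - 100) + 2541 = 13*(-115) + 2541 = -1495 + 2541 = 1046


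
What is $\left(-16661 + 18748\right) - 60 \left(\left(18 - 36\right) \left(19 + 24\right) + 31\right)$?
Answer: $46667$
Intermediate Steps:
$\left(-16661 + 18748\right) - 60 \left(\left(18 - 36\right) \left(19 + 24\right) + 31\right) = 2087 - 60 \left(\left(18 - 36\right) 43 + 31\right) = 2087 - 60 \left(\left(-18\right) 43 + 31\right) = 2087 - 60 \left(-774 + 31\right) = 2087 - -44580 = 2087 + 44580 = 46667$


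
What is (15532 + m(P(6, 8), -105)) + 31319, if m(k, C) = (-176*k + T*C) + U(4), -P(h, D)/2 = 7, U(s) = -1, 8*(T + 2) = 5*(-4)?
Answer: 99573/2 ≈ 49787.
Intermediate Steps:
T = -9/2 (T = -2 + (5*(-4))/8 = -2 + (1/8)*(-20) = -2 - 5/2 = -9/2 ≈ -4.5000)
P(h, D) = -14 (P(h, D) = -2*7 = -14)
m(k, C) = -1 - 176*k - 9*C/2 (m(k, C) = (-176*k - 9*C/2) - 1 = -1 - 176*k - 9*C/2)
(15532 + m(P(6, 8), -105)) + 31319 = (15532 + (-1 - 176*(-14) - 9/2*(-105))) + 31319 = (15532 + (-1 + 2464 + 945/2)) + 31319 = (15532 + 5871/2) + 31319 = 36935/2 + 31319 = 99573/2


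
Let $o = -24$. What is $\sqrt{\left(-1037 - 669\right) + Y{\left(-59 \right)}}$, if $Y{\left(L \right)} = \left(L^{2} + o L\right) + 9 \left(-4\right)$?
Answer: $\sqrt{3155} \approx 56.169$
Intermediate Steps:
$Y{\left(L \right)} = -36 + L^{2} - 24 L$ ($Y{\left(L \right)} = \left(L^{2} - 24 L\right) + 9 \left(-4\right) = \left(L^{2} - 24 L\right) - 36 = -36 + L^{2} - 24 L$)
$\sqrt{\left(-1037 - 669\right) + Y{\left(-59 \right)}} = \sqrt{\left(-1037 - 669\right) - \left(-1380 - 3481\right)} = \sqrt{-1706 + \left(-36 + 3481 + 1416\right)} = \sqrt{-1706 + 4861} = \sqrt{3155}$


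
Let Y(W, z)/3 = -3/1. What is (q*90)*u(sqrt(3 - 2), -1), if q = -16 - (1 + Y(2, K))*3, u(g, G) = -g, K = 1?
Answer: -720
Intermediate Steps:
Y(W, z) = -9 (Y(W, z) = 3*(-3/1) = 3*(-3*1) = 3*(-3) = -9)
q = 8 (q = -16 - (1 - 9)*3 = -16 - (-8)*3 = -16 - 1*(-24) = -16 + 24 = 8)
(q*90)*u(sqrt(3 - 2), -1) = (8*90)*(-sqrt(3 - 2)) = 720*(-sqrt(1)) = 720*(-1*1) = 720*(-1) = -720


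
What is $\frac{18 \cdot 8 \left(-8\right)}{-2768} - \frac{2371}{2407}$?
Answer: $- \frac{236879}{416411} \approx -0.56886$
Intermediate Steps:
$\frac{18 \cdot 8 \left(-8\right)}{-2768} - \frac{2371}{2407} = 144 \left(-8\right) \left(- \frac{1}{2768}\right) - \frac{2371}{2407} = \left(-1152\right) \left(- \frac{1}{2768}\right) - \frac{2371}{2407} = \frac{72}{173} - \frac{2371}{2407} = - \frac{236879}{416411}$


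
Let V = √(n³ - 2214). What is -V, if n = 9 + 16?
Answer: -√13411 ≈ -115.81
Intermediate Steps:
n = 25
V = √13411 (V = √(25³ - 2214) = √(15625 - 2214) = √13411 ≈ 115.81)
-V = -√13411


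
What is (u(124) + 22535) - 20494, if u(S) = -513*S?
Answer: -61571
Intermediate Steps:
(u(124) + 22535) - 20494 = (-513*124 + 22535) - 20494 = (-63612 + 22535) - 20494 = -41077 - 20494 = -61571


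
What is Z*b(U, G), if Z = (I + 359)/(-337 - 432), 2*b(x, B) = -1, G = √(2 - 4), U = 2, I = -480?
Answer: -121/1538 ≈ -0.078674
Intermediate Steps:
G = I*√2 (G = √(-2) = I*√2 ≈ 1.4142*I)
b(x, B) = -½ (b(x, B) = (½)*(-1) = -½)
Z = 121/769 (Z = (-480 + 359)/(-337 - 432) = -121/(-769) = -121*(-1/769) = 121/769 ≈ 0.15735)
Z*b(U, G) = (121/769)*(-½) = -121/1538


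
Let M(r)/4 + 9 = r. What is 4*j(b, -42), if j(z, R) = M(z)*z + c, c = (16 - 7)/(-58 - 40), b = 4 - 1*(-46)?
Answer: 1607182/49 ≈ 32800.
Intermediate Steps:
b = 50 (b = 4 + 46 = 50)
M(r) = -36 + 4*r
c = -9/98 (c = 9/(-98) = 9*(-1/98) = -9/98 ≈ -0.091837)
j(z, R) = -9/98 + z*(-36 + 4*z) (j(z, R) = (-36 + 4*z)*z - 9/98 = z*(-36 + 4*z) - 9/98 = -9/98 + z*(-36 + 4*z))
4*j(b, -42) = 4*(-9/98 + 4*50*(-9 + 50)) = 4*(-9/98 + 4*50*41) = 4*(-9/98 + 8200) = 4*(803591/98) = 1607182/49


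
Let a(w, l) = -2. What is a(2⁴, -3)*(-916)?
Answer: 1832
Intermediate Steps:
a(2⁴, -3)*(-916) = -2*(-916) = 1832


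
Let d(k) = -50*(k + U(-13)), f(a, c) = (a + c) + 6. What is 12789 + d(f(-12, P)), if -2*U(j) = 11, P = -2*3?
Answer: 13664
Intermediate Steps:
P = -6
U(j) = -11/2 (U(j) = -½*11 = -11/2)
f(a, c) = 6 + a + c
d(k) = 275 - 50*k (d(k) = -50*(k - 11/2) = -50*(-11/2 + k) = 275 - 50*k)
12789 + d(f(-12, P)) = 12789 + (275 - 50*(6 - 12 - 6)) = 12789 + (275 - 50*(-12)) = 12789 + (275 + 600) = 12789 + 875 = 13664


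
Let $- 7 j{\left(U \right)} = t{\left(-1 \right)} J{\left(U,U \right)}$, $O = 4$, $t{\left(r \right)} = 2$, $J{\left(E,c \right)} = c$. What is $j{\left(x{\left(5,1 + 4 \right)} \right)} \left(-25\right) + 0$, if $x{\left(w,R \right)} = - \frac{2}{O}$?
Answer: $- \frac{25}{7} \approx -3.5714$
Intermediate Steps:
$x{\left(w,R \right)} = - \frac{1}{2}$ ($x{\left(w,R \right)} = - \frac{2}{4} = \left(-2\right) \frac{1}{4} = - \frac{1}{2}$)
$j{\left(U \right)} = - \frac{2 U}{7}$
$j{\left(x{\left(5,1 + 4 \right)} \right)} \left(-25\right) + 0 = \left(- \frac{2}{7}\right) \left(- \frac{1}{2}\right) \left(-25\right) + 0 = \frac{1}{7} \left(-25\right) + 0 = - \frac{25}{7} + 0 = - \frac{25}{7}$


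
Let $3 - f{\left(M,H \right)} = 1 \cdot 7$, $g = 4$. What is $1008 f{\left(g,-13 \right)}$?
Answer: $-4032$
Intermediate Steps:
$f{\left(M,H \right)} = -4$ ($f{\left(M,H \right)} = 3 - 1 \cdot 7 = 3 - 7 = -4$)
$1008 f{\left(g,-13 \right)} = 1008 \left(-4\right) = -4032$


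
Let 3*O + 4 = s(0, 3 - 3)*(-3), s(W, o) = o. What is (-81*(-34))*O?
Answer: -3672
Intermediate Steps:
O = -4/3 (O = -4/3 + ((3 - 3)*(-3))/3 = -4/3 + (0*(-3))/3 = -4/3 + (1/3)*0 = -4/3 + 0 = -4/3 ≈ -1.3333)
(-81*(-34))*O = -81*(-34)*(-4/3) = 2754*(-4/3) = -3672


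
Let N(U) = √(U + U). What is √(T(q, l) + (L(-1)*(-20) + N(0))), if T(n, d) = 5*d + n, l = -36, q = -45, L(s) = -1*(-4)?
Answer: I*√305 ≈ 17.464*I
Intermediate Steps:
N(U) = √2*√U (N(U) = √(2*U) = √2*√U)
L(s) = 4
T(n, d) = n + 5*d
√(T(q, l) + (L(-1)*(-20) + N(0))) = √((-45 + 5*(-36)) + (4*(-20) + √2*√0)) = √((-45 - 180) + (-80 + √2*0)) = √(-225 + (-80 + 0)) = √(-225 - 80) = √(-305) = I*√305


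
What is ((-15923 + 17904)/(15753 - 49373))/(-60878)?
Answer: 1981/2046718360 ≈ 9.6789e-7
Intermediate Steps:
((-15923 + 17904)/(15753 - 49373))/(-60878) = (1981/(-33620))*(-1/60878) = (1981*(-1/33620))*(-1/60878) = -1981/33620*(-1/60878) = 1981/2046718360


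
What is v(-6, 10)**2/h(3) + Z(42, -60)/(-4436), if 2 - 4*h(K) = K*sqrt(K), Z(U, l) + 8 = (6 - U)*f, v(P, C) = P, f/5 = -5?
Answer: -324521/25507 - 432*sqrt(3)/23 ≈ -45.255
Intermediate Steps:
f = -25 (f = 5*(-5) = -25)
Z(U, l) = -158 + 25*U (Z(U, l) = -8 + (6 - U)*(-25) = -8 + (-150 + 25*U) = -158 + 25*U)
h(K) = 1/2 - K**(3/2)/4 (h(K) = 1/2 - K*sqrt(K)/4 = 1/2 - K**(3/2)/4)
v(-6, 10)**2/h(3) + Z(42, -60)/(-4436) = (-6)**2/(1/2 - 3*sqrt(3)/4) + (-158 + 25*42)/(-4436) = 36/(1/2 - 3*sqrt(3)/4) + (-158 + 1050)*(-1/4436) = 36/(1/2 - 3*sqrt(3)/4) + 892*(-1/4436) = 36/(1/2 - 3*sqrt(3)/4) - 223/1109 = -223/1109 + 36/(1/2 - 3*sqrt(3)/4)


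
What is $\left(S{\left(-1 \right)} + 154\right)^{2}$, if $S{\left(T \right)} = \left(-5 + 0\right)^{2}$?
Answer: $32041$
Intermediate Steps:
$S{\left(T \right)} = 25$ ($S{\left(T \right)} = \left(-5\right)^{2} = 25$)
$\left(S{\left(-1 \right)} + 154\right)^{2} = \left(25 + 154\right)^{2} = 179^{2} = 32041$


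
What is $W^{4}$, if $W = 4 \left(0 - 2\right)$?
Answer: $4096$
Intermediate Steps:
$W = -8$ ($W = 4 \left(-2\right) = -8$)
$W^{4} = \left(-8\right)^{4} = 4096$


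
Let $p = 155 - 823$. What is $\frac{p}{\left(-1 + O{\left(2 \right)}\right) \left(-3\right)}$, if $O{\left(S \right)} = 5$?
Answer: $\frac{167}{3} \approx 55.667$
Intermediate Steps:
$p = -668$
$\frac{p}{\left(-1 + O{\left(2 \right)}\right) \left(-3\right)} = - \frac{668}{\left(-1 + 5\right) \left(-3\right)} = - \frac{668}{4 \left(-3\right)} = - \frac{668}{-12} = \left(-668\right) \left(- \frac{1}{12}\right) = \frac{167}{3}$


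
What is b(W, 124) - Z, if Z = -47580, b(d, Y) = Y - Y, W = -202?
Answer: 47580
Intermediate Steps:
b(d, Y) = 0
b(W, 124) - Z = 0 - 1*(-47580) = 0 + 47580 = 47580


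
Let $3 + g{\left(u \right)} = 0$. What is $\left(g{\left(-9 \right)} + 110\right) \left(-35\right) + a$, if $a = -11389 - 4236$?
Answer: $-19370$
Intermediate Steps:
$g{\left(u \right)} = -3$ ($g{\left(u \right)} = -3 + 0 = -3$)
$a = -15625$
$\left(g{\left(-9 \right)} + 110\right) \left(-35\right) + a = \left(-3 + 110\right) \left(-35\right) - 15625 = 107 \left(-35\right) - 15625 = -3745 - 15625 = -19370$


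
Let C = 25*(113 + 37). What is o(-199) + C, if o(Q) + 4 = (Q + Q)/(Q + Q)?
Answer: 3747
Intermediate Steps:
o(Q) = -3 (o(Q) = -4 + (Q + Q)/(Q + Q) = -4 + (2*Q)/((2*Q)) = -4 + (2*Q)*(1/(2*Q)) = -4 + 1 = -3)
C = 3750 (C = 25*150 = 3750)
o(-199) + C = -3 + 3750 = 3747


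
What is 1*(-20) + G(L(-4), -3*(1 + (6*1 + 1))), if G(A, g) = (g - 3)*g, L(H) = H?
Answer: 628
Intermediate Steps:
G(A, g) = g*(-3 + g) (G(A, g) = (-3 + g)*g = g*(-3 + g))
1*(-20) + G(L(-4), -3*(1 + (6*1 + 1))) = 1*(-20) + (-3*(1 + (6*1 + 1)))*(-3 - 3*(1 + (6*1 + 1))) = -20 + (-3*(1 + (6 + 1)))*(-3 - 3*(1 + (6 + 1))) = -20 + (-3*(1 + 7))*(-3 - 3*(1 + 7)) = -20 + (-3*8)*(-3 - 3*8) = -20 - 24*(-3 - 24) = -20 - 24*(-27) = -20 + 648 = 628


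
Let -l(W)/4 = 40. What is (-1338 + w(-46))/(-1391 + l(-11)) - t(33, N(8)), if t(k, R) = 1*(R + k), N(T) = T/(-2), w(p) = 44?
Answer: -43685/1551 ≈ -28.166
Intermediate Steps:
N(T) = -T/2 (N(T) = T*(-½) = -T/2)
l(W) = -160 (l(W) = -4*40 = -160)
t(k, R) = R + k
(-1338 + w(-46))/(-1391 + l(-11)) - t(33, N(8)) = (-1338 + 44)/(-1391 - 160) - (-½*8 + 33) = -1294/(-1551) - (-4 + 33) = -1294*(-1/1551) - 1*29 = 1294/1551 - 29 = -43685/1551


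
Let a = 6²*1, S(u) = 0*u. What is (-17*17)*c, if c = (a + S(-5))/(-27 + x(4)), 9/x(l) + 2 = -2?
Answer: 4624/13 ≈ 355.69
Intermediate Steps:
x(l) = -9/4 (x(l) = 9/(-2 - 2) = 9/(-4) = 9*(-¼) = -9/4)
S(u) = 0
a = 36 (a = 36*1 = 36)
c = -16/13 (c = (36 + 0)/(-27 - 9/4) = 36/(-117/4) = 36*(-4/117) = -16/13 ≈ -1.2308)
(-17*17)*c = -17*17*(-16/13) = -289*(-16/13) = 4624/13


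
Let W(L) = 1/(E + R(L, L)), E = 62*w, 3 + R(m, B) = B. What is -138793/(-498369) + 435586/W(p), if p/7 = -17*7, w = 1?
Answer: -168021900708323/498369 ≈ -3.3714e+8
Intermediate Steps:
R(m, B) = -3 + B
E = 62 (E = 62*1 = 62)
p = -833 (p = 7*(-17*7) = 7*(-119) = -833)
W(L) = 1/(59 + L) (W(L) = 1/(62 + (-3 + L)) = 1/(59 + L))
-138793/(-498369) + 435586/W(p) = -138793/(-498369) + 435586/(1/(59 - 833)) = -138793*(-1/498369) + 435586/(1/(-774)) = 138793/498369 + 435586/(-1/774) = 138793/498369 + 435586*(-774) = 138793/498369 - 337143564 = -168021900708323/498369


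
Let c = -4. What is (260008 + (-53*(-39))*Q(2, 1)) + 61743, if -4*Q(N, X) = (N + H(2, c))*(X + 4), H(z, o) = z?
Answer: 311416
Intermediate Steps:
Q(N, X) = -(2 + N)*(4 + X)/4 (Q(N, X) = -(N + 2)*(X + 4)/4 = -(2 + N)*(4 + X)/4)
(260008 + (-53*(-39))*Q(2, 1)) + 61743 = (260008 + (-53*(-39))*(-2 - 1*2 - ½*1 - ¼*2*1)) + 61743 = (260008 + 2067*(-2 - 2 - ½ - ½)) + 61743 = (260008 + 2067*(-5)) + 61743 = (260008 - 10335) + 61743 = 249673 + 61743 = 311416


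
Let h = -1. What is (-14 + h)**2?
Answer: 225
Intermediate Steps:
(-14 + h)**2 = (-14 - 1)**2 = (-15)**2 = 225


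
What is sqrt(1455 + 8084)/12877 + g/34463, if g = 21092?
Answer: 21092/34463 + sqrt(9539)/12877 ≈ 0.61960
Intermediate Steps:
sqrt(1455 + 8084)/12877 + g/34463 = sqrt(1455 + 8084)/12877 + 21092/34463 = sqrt(9539)*(1/12877) + 21092*(1/34463) = sqrt(9539)/12877 + 21092/34463 = 21092/34463 + sqrt(9539)/12877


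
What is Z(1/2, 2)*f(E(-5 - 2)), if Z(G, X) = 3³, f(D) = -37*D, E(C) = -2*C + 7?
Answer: -20979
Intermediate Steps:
E(C) = 7 - 2*C
Z(G, X) = 27
Z(1/2, 2)*f(E(-5 - 2)) = 27*(-37*(7 - 2*(-5 - 2))) = 27*(-37*(7 - 2*(-7))) = 27*(-37*(7 + 14)) = 27*(-37*21) = 27*(-777) = -20979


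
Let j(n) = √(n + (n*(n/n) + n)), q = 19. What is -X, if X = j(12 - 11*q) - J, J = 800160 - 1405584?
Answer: -605424 - I*√591 ≈ -6.0542e+5 - 24.31*I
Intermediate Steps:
J = -605424
j(n) = √3*√n (j(n) = √(n + (n*1 + n)) = √(n + (n + n)) = √(n + 2*n) = √(3*n) = √3*√n)
X = 605424 + I*√591 (X = √3*√(12 - 11*19) - 1*(-605424) = √3*√(12 - 209) + 605424 = √3*√(-197) + 605424 = √3*(I*√197) + 605424 = I*√591 + 605424 = 605424 + I*√591 ≈ 6.0542e+5 + 24.31*I)
-X = -(605424 + I*√591) = -605424 - I*√591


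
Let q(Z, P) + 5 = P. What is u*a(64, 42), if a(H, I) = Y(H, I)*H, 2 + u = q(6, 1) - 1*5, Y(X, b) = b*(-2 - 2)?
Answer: 118272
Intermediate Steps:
q(Z, P) = -5 + P
Y(X, b) = -4*b (Y(X, b) = b*(-4) = -4*b)
u = -11 (u = -2 + ((-5 + 1) - 1*5) = -2 + (-4 - 5) = -2 - 9 = -11)
a(H, I) = -4*H*I (a(H, I) = (-4*I)*H = -4*H*I)
u*a(64, 42) = -(-44)*64*42 = -11*(-10752) = 118272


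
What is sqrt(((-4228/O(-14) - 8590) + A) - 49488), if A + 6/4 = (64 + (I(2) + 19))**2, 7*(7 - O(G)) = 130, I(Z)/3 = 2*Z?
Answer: I*sqrt(15775274)/18 ≈ 220.66*I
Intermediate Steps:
I(Z) = 6*Z (I(Z) = 3*(2*Z) = 6*Z)
O(G) = -81/7 (O(G) = 7 - 1/7*130 = 7 - 130/7 = -81/7)
A = 18047/2 (A = -3/2 + (64 + (6*2 + 19))**2 = -3/2 + (64 + (12 + 19))**2 = -3/2 + (64 + 31)**2 = -3/2 + 95**2 = -3/2 + 9025 = 18047/2 ≈ 9023.5)
sqrt(((-4228/O(-14) - 8590) + A) - 49488) = sqrt(((-4228/(-81/7) - 8590) + 18047/2) - 49488) = sqrt(((-4228*(-7/81) - 8590) + 18047/2) - 49488) = sqrt(((29596/81 - 8590) + 18047/2) - 49488) = sqrt((-666194/81 + 18047/2) - 49488) = sqrt(129419/162 - 49488) = sqrt(-7887637/162) = I*sqrt(15775274)/18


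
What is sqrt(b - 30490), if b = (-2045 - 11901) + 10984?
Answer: 2*I*sqrt(8363) ≈ 182.9*I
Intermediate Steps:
b = -2962 (b = -13946 + 10984 = -2962)
sqrt(b - 30490) = sqrt(-2962 - 30490) = sqrt(-33452) = 2*I*sqrt(8363)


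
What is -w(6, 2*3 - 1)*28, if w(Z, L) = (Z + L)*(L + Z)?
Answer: -3388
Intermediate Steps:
w(Z, L) = (L + Z)² (w(Z, L) = (L + Z)*(L + Z) = (L + Z)²)
-w(6, 2*3 - 1)*28 = -((2*3 - 1) + 6)²*28 = -((6 - 1) + 6)²*28 = -(5 + 6)²*28 = -1*11²*28 = -1*121*28 = -121*28 = -3388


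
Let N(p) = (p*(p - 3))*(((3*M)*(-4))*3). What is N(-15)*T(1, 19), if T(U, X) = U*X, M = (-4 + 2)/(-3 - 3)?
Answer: -61560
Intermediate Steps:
M = ⅓ (M = -2/(-6) = -2*(-⅙) = ⅓ ≈ 0.33333)
N(p) = -12*p*(-3 + p) (N(p) = (p*(p - 3))*(((3*(⅓))*(-4))*3) = (p*(-3 + p))*((1*(-4))*3) = (p*(-3 + p))*(-4*3) = (p*(-3 + p))*(-12) = -12*p*(-3 + p))
N(-15)*T(1, 19) = (12*(-15)*(3 - 1*(-15)))*(1*19) = (12*(-15)*(3 + 15))*19 = (12*(-15)*18)*19 = -3240*19 = -61560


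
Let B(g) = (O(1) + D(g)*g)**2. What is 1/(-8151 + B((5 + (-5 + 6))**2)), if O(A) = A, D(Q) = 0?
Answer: -1/8150 ≈ -0.00012270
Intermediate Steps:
B(g) = 1 (B(g) = (1 + 0*g)**2 = (1 + 0)**2 = 1**2 = 1)
1/(-8151 + B((5 + (-5 + 6))**2)) = 1/(-8151 + 1) = 1/(-8150) = -1/8150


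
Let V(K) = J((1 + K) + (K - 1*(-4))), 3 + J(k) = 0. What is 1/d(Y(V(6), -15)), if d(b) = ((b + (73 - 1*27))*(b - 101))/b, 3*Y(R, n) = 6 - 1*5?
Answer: -3/41978 ≈ -7.1466e-5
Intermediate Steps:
J(k) = -3 (J(k) = -3 + 0 = -3)
V(K) = -3
Y(R, n) = ⅓ (Y(R, n) = (6 - 1*5)/3 = (6 - 5)/3 = (⅓)*1 = ⅓)
d(b) = (-101 + b)*(46 + b)/b (d(b) = ((b + (73 - 27))*(-101 + b))/b = ((b + 46)*(-101 + b))/b = ((46 + b)*(-101 + b))/b = ((-101 + b)*(46 + b))/b = (-101 + b)*(46 + b)/b)
1/d(Y(V(6), -15)) = 1/(-55 + ⅓ - 4646/⅓) = 1/(-55 + ⅓ - 4646*3) = 1/(-55 + ⅓ - 13938) = 1/(-41978/3) = -3/41978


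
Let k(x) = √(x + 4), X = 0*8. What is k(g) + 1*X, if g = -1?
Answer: √3 ≈ 1.7320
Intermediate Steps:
X = 0
k(x) = √(4 + x)
k(g) + 1*X = √(4 - 1) + 1*0 = √3 + 0 = √3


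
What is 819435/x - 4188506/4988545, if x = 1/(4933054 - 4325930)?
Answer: 2481794427603473794/4988545 ≈ 4.9750e+11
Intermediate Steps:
x = 1/607124 ≈ 1.6471e-6
819435/x - 4188506/4988545 = 819435/(1/607124) - 4188506/4988545 = 819435*607124 - 4188506*1/4988545 = 497498654940 - 4188506/4988545 = 2481794427603473794/4988545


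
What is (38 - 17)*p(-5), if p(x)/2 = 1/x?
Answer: -42/5 ≈ -8.4000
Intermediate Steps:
p(x) = 2/x
(38 - 17)*p(-5) = (38 - 17)*(2/(-5)) = 21*(2*(-⅕)) = 21*(-⅖) = -42/5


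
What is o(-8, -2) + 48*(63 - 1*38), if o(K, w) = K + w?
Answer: 1190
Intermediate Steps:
o(-8, -2) + 48*(63 - 1*38) = (-8 - 2) + 48*(63 - 1*38) = -10 + 48*(63 - 38) = -10 + 48*25 = -10 + 1200 = 1190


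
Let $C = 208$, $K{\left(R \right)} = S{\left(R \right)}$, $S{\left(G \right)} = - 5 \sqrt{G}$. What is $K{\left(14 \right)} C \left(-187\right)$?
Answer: $194480 \sqrt{14} \approx 7.2768 \cdot 10^{5}$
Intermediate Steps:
$K{\left(R \right)} = - 5 \sqrt{R}$
$K{\left(14 \right)} C \left(-187\right) = - 5 \sqrt{14} \cdot 208 \left(-187\right) = - 1040 \sqrt{14} \left(-187\right) = 194480 \sqrt{14}$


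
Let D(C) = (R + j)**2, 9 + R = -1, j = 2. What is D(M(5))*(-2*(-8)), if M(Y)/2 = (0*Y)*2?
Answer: 1024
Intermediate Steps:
R = -10 (R = -9 - 1 = -10)
M(Y) = 0 (M(Y) = 2*((0*Y)*2) = 2*(0*2) = 2*0 = 0)
D(C) = 64 (D(C) = (-10 + 2)**2 = (-8)**2 = 64)
D(M(5))*(-2*(-8)) = 64*(-2*(-8)) = 64*16 = 1024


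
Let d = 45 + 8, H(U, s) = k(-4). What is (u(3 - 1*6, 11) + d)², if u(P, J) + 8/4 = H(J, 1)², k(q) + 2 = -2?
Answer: 4489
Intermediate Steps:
k(q) = -4 (k(q) = -2 - 2 = -4)
H(U, s) = -4
u(P, J) = 14 (u(P, J) = -2 + (-4)² = -2 + 16 = 14)
d = 53
(u(3 - 1*6, 11) + d)² = (14 + 53)² = 67² = 4489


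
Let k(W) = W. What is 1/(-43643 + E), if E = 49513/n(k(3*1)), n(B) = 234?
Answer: -234/10162949 ≈ -2.3025e-5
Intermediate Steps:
E = 49513/234 ≈ 211.59
1/(-43643 + E) = 1/(-43643 + 49513/234) = 1/(-10162949/234) = -234/10162949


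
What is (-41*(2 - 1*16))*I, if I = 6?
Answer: 3444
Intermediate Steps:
(-41*(2 - 1*16))*I = -41*(2 - 1*16)*6 = -41*(2 - 16)*6 = -41*(-14)*6 = 574*6 = 3444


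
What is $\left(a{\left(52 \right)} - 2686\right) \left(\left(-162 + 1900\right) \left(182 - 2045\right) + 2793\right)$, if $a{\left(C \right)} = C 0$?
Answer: $8689481286$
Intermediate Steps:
$a{\left(C \right)} = 0$
$\left(a{\left(52 \right)} - 2686\right) \left(\left(-162 + 1900\right) \left(182 - 2045\right) + 2793\right) = \left(0 - 2686\right) \left(\left(-162 + 1900\right) \left(182 - 2045\right) + 2793\right) = - 2686 \left(1738 \left(-1863\right) + 2793\right) = - 2686 \left(-3237894 + 2793\right) = \left(-2686\right) \left(-3235101\right) = 8689481286$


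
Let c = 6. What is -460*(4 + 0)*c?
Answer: -11040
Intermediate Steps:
-460*(4 + 0)*c = -460*(4 + 0)*6 = -1840*6 = -460*24 = -11040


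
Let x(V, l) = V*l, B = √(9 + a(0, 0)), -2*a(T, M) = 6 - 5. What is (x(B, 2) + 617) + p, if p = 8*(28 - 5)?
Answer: 801 + √34 ≈ 806.83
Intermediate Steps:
a(T, M) = -½ (a(T, M) = -(6 - 5)/2 = -½*1 = -½)
B = √34/2 (B = √(9 - ½) = √(17/2) = √34/2 ≈ 2.9155)
p = 184 (p = 8*23 = 184)
(x(B, 2) + 617) + p = ((√34/2)*2 + 617) + 184 = (√34 + 617) + 184 = (617 + √34) + 184 = 801 + √34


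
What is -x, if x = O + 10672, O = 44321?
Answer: -54993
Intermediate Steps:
x = 54993 (x = 44321 + 10672 = 54993)
-x = -1*54993 = -54993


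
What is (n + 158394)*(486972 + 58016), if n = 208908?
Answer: 200175182376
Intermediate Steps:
(n + 158394)*(486972 + 58016) = (208908 + 158394)*(486972 + 58016) = 367302*544988 = 200175182376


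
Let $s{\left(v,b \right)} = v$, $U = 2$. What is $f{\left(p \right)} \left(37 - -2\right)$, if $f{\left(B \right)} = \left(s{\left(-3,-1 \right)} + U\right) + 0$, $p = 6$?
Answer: $-39$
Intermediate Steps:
$f{\left(B \right)} = -1$ ($f{\left(B \right)} = \left(-3 + 2\right) + 0 = -1 + 0 = -1$)
$f{\left(p \right)} \left(37 - -2\right) = - (37 - -2) = - (37 + 2) = \left(-1\right) 39 = -39$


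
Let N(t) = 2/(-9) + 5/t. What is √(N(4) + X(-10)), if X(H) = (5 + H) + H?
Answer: I*√503/6 ≈ 3.7379*I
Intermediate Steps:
X(H) = 5 + 2*H
N(t) = -2/9 + 5/t (N(t) = 2*(-⅑) + 5/t = -2/9 + 5/t)
√(N(4) + X(-10)) = √((-2/9 + 5/4) + (5 + 2*(-10))) = √((-2/9 + 5*(¼)) + (5 - 20)) = √((-2/9 + 5/4) - 15) = √(37/36 - 15) = √(-503/36) = I*√503/6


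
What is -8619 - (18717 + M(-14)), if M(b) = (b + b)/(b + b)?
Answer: -27337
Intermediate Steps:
M(b) = 1 (M(b) = (2*b)/((2*b)) = (2*b)*(1/(2*b)) = 1)
-8619 - (18717 + M(-14)) = -8619 - (18717 + 1) = -8619 - 1*18718 = -8619 - 18718 = -27337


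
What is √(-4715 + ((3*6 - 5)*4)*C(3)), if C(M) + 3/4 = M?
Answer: 11*I*√38 ≈ 67.809*I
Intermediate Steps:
C(M) = -¾ + M
√(-4715 + ((3*6 - 5)*4)*C(3)) = √(-4715 + ((3*6 - 5)*4)*(-¾ + 3)) = √(-4715 + ((18 - 5)*4)*(9/4)) = √(-4715 + (13*4)*(9/4)) = √(-4715 + 52*(9/4)) = √(-4715 + 117) = √(-4598) = 11*I*√38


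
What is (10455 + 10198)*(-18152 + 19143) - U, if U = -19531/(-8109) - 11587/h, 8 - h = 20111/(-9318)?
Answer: 15710565274121374/767557395 ≈ 2.0468e+7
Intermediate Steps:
h = 94655/9318 (h = 8 - 20111/(-9318) = 8 - 20111*(-1)/9318 = 8 - 1*(-20111/9318) = 8 + 20111/9318 = 94655/9318 ≈ 10.158)
U = -873661096789/767557395 (U = -19531/(-8109) - 11587/94655/9318 = -19531*(-1/8109) - 11587*9318/94655 = 19531/8109 - 107967666/94655 = -873661096789/767557395 ≈ -1138.2)
(10455 + 10198)*(-18152 + 19143) - U = (10455 + 10198)*(-18152 + 19143) - 1*(-873661096789/767557395) = 20653*991 + 873661096789/767557395 = 20467123 + 873661096789/767557395 = 15710565274121374/767557395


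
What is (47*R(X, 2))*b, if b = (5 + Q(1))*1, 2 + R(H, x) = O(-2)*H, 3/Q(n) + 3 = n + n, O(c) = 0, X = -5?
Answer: -188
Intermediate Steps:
Q(n) = 3/(-3 + 2*n) (Q(n) = 3/(-3 + (n + n)) = 3/(-3 + 2*n))
R(H, x) = -2 (R(H, x) = -2 + 0*H = -2 + 0 = -2)
b = 2 (b = (5 + 3/(-3 + 2*1))*1 = (5 + 3/(-3 + 2))*1 = (5 + 3/(-1))*1 = (5 + 3*(-1))*1 = (5 - 3)*1 = 2*1 = 2)
(47*R(X, 2))*b = (47*(-2))*2 = -94*2 = -188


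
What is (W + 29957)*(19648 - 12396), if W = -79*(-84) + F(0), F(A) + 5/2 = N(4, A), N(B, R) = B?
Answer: 265383314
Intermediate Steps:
F(A) = 3/2 (F(A) = -5/2 + 4 = 3/2)
W = 13275/2 (W = -79*(-84) + 3/2 = 6636 + 3/2 = 13275/2 ≈ 6637.5)
(W + 29957)*(19648 - 12396) = (13275/2 + 29957)*(19648 - 12396) = (73189/2)*7252 = 265383314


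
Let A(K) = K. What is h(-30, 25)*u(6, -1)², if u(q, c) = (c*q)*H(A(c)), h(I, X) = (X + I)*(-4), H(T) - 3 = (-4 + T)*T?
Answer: 46080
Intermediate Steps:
H(T) = 3 + T*(-4 + T) (H(T) = 3 + (-4 + T)*T = 3 + T*(-4 + T))
h(I, X) = -4*I - 4*X (h(I, X) = (I + X)*(-4) = -4*I - 4*X)
u(q, c) = c*q*(3 + c² - 4*c) (u(q, c) = (c*q)*(3 + c² - 4*c) = c*q*(3 + c² - 4*c))
h(-30, 25)*u(6, -1)² = (-4*(-30) - 4*25)*(-1*6*(3 + (-1)² - 4*(-1)))² = (120 - 100)*(-1*6*(3 + 1 + 4))² = 20*(-1*6*8)² = 20*(-48)² = 20*2304 = 46080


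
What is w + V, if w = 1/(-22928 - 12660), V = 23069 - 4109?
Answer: 674748479/35588 ≈ 18960.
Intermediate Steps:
V = 18960
w = -1/35588 (w = 1/(-35588) = -1/35588 ≈ -2.8099e-5)
w + V = -1/35588 + 18960 = 674748479/35588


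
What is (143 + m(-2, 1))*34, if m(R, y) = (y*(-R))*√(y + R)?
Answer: 4862 + 68*I ≈ 4862.0 + 68.0*I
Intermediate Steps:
m(R, y) = -R*y*√(R + y) (m(R, y) = (-R*y)*√(R + y) = -R*y*√(R + y))
(143 + m(-2, 1))*34 = (143 - 1*(-2)*1*√(-2 + 1))*34 = (143 - 1*(-2)*1*√(-1))*34 = (143 - 1*(-2)*1*I)*34 = (143 + 2*I)*34 = 4862 + 68*I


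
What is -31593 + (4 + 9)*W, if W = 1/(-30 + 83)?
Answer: -1674416/53 ≈ -31593.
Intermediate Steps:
W = 1/53 ≈ 0.018868
-31593 + (4 + 9)*W = -31593 + (4 + 9)*(1/53) = -31593 + 13*(1/53) = -31593 + 13/53 = -1674416/53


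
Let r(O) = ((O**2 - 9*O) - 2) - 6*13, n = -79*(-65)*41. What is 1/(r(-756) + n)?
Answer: 1/788795 ≈ 1.2678e-6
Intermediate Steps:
n = 210535 (n = 5135*41 = 210535)
r(O) = -80 + O**2 - 9*O (r(O) = (-2 + O**2 - 9*O) - 78 = -80 + O**2 - 9*O)
1/(r(-756) + n) = 1/((-80 + (-756)**2 - 9*(-756)) + 210535) = 1/((-80 + 571536 + 6804) + 210535) = 1/(578260 + 210535) = 1/788795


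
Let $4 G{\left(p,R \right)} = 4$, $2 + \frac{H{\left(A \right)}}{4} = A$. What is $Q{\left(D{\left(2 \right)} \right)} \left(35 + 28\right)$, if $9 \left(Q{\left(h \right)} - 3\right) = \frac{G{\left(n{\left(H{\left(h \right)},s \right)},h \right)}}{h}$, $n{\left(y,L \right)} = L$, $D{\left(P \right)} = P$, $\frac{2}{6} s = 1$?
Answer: $\frac{385}{2} \approx 192.5$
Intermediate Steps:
$s = 3$ ($s = 3 \cdot 1 = 3$)
$H{\left(A \right)} = -8 + 4 A$
$G{\left(p,R \right)} = 1$ ($G{\left(p,R \right)} = \frac{1}{4} \cdot 4 = 1$)
$Q{\left(h \right)} = 3 + \frac{1}{9 h}$ ($Q{\left(h \right)} = 3 + \frac{1 \frac{1}{h}}{9} = 3 + \frac{1}{9 h}$)
$Q{\left(D{\left(2 \right)} \right)} \left(35 + 28\right) = \left(3 + \frac{1}{9 \cdot 2}\right) \left(35 + 28\right) = \left(3 + \frac{1}{9} \cdot \frac{1}{2}\right) 63 = \left(3 + \frac{1}{18}\right) 63 = \frac{55}{18} \cdot 63 = \frac{385}{2}$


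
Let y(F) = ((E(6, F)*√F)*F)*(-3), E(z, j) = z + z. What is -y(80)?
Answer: 11520*√5 ≈ 25760.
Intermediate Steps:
E(z, j) = 2*z
y(F) = -36*F^(3/2) (y(F) = (((2*6)*√F)*F)*(-3) = ((12*√F)*F)*(-3) = (12*F^(3/2))*(-3) = -36*F^(3/2))
-y(80) = -(-36)*80^(3/2) = -(-36)*320*√5 = -(-11520)*√5 = 11520*√5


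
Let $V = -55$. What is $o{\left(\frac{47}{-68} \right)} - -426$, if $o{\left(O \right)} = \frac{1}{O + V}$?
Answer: $\frac{1613194}{3787} \approx 425.98$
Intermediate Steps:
$o{\left(O \right)} = \frac{1}{-55 + O}$ ($o{\left(O \right)} = \frac{1}{O - 55} = \frac{1}{-55 + O}$)
$o{\left(\frac{47}{-68} \right)} - -426 = \frac{1}{-55 + \frac{47}{-68}} - -426 = \frac{1}{-55 + 47 \left(- \frac{1}{68}\right)} + 426 = \frac{1}{-55 - \frac{47}{68}} + 426 = \frac{1}{- \frac{3787}{68}} + 426 = - \frac{68}{3787} + 426 = \frac{1613194}{3787}$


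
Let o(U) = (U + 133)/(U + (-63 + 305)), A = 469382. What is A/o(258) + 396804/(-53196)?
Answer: 1040372273803/1733303 ≈ 6.0023e+5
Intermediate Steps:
o(U) = (133 + U)/(242 + U) (o(U) = (133 + U)/(U + 242) = (133 + U)/(242 + U))
A/o(258) + 396804/(-53196) = 469382/(((133 + 258)/(242 + 258))) + 396804/(-53196) = 469382/((391/500)) + 396804*(-1/53196) = 469382/(((1/500)*391)) - 33067/4433 = 469382/(391/500) - 33067/4433 = 469382*(500/391) - 33067/4433 = 234691000/391 - 33067/4433 = 1040372273803/1733303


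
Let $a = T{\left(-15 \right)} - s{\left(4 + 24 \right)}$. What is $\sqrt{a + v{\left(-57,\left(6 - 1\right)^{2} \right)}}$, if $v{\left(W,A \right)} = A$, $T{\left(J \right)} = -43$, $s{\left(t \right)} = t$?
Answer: $i \sqrt{46} \approx 6.7823 i$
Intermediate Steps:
$a = -71$ ($a = -43 - \left(4 + 24\right) = -43 - 28 = -71$)
$\sqrt{a + v{\left(-57,\left(6 - 1\right)^{2} \right)}} = \sqrt{-71 + \left(6 - 1\right)^{2}} = \sqrt{-71 + 5^{2}} = \sqrt{-71 + 25} = \sqrt{-46} = i \sqrt{46}$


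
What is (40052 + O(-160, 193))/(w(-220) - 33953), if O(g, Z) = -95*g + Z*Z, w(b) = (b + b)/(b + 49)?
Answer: -15817671/5805523 ≈ -2.7246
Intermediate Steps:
w(b) = 2*b/(49 + b) (w(b) = (2*b)/(49 + b) = 2*b/(49 + b))
O(g, Z) = Z² - 95*g (O(g, Z) = -95*g + Z² = Z² - 95*g)
(40052 + O(-160, 193))/(w(-220) - 33953) = (40052 + (193² - 95*(-160)))/(2*(-220)/(49 - 220) - 33953) = (40052 + (37249 + 15200))/(2*(-220)/(-171) - 33953) = (40052 + 52449)/(2*(-220)*(-1/171) - 33953) = 92501/(440/171 - 33953) = 92501/(-5805523/171) = 92501*(-171/5805523) = -15817671/5805523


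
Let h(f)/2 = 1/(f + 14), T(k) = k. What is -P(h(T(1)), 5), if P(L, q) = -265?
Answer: 265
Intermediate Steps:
h(f) = 2/(14 + f) (h(f) = 2/(f + 14) = 2/(14 + f))
-P(h(T(1)), 5) = -1*(-265) = 265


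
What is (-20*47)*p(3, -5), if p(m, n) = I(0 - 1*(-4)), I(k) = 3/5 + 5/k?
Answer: -1739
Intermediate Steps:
I(k) = ⅗ + 5/k (I(k) = 3*(⅕) + 5/k = ⅗ + 5/k)
p(m, n) = 37/20 (p(m, n) = ⅗ + 5/(0 - 1*(-4)) = ⅗ + 5/(0 + 4) = ⅗ + 5/4 = 37/20)
(-20*47)*p(3, -5) = -20*47*(37/20) = -940*37/20 = -1739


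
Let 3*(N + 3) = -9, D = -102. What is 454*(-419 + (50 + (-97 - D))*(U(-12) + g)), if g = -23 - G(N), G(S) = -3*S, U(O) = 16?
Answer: -814476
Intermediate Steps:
N = -6 (N = -3 + (⅓)*(-9) = -3 - 3 = -6)
g = -41 (g = -23 - (-3)*(-6) = -23 - 1*18 = -23 - 18 = -41)
454*(-419 + (50 + (-97 - D))*(U(-12) + g)) = 454*(-419 + (50 + (-97 - 1*(-102)))*(16 - 41)) = 454*(-419 + (50 + (-97 + 102))*(-25)) = 454*(-419 + (50 + 5)*(-25)) = 454*(-419 + 55*(-25)) = 454*(-419 - 1375) = 454*(-1794) = -814476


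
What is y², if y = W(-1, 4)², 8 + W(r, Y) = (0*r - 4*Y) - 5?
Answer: 707281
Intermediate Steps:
W(r, Y) = -13 - 4*Y (W(r, Y) = -8 + ((0*r - 4*Y) - 5) = -8 + ((0 - 4*Y) - 5) = -8 + (-4*Y - 5) = -8 + (-5 - 4*Y) = -13 - 4*Y)
y = 841 (y = (-13 - 4*4)² = (-13 - 16)² = (-29)² = 841)
y² = 841² = 707281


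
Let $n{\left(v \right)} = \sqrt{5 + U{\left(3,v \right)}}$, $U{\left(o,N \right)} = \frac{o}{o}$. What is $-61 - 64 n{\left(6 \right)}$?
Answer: $-61 - 64 \sqrt{6} \approx -217.77$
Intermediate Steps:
$U{\left(o,N \right)} = 1$
$n{\left(v \right)} = \sqrt{6}$ ($n{\left(v \right)} = \sqrt{5 + 1} = \sqrt{6}$)
$-61 - 64 n{\left(6 \right)} = -61 - 64 \sqrt{6}$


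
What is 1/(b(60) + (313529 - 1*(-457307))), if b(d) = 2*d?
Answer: 1/770956 ≈ 1.2971e-6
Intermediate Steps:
1/(b(60) + (313529 - 1*(-457307))) = 1/(2*60 + (313529 - 1*(-457307))) = 1/(120 + (313529 + 457307)) = 1/(120 + 770836) = 1/770956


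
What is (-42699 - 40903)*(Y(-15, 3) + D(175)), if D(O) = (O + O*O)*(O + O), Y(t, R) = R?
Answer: -901229810806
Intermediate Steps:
D(O) = 2*O*(O + O²) (D(O) = (O + O²)*(2*O) = 2*O*(O + O²))
(-42699 - 40903)*(Y(-15, 3) + D(175)) = (-42699 - 40903)*(3 + 2*175²*(1 + 175)) = -83602*(3 + 2*30625*176) = -83602*(3 + 10780000) = -83602*10780003 = -901229810806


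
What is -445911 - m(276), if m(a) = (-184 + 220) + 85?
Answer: -446032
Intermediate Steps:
m(a) = 121 (m(a) = 36 + 85 = 121)
-445911 - m(276) = -445911 - 1*121 = -445911 - 121 = -446032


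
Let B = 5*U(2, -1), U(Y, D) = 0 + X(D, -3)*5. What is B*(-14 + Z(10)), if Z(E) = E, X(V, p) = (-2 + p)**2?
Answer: -2500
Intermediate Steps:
U(Y, D) = 125 (U(Y, D) = 0 + (-2 - 3)**2*5 = 0 + (-5)**2*5 = 0 + 25*5 = 0 + 125 = 125)
B = 625 (B = 5*125 = 625)
B*(-14 + Z(10)) = 625*(-14 + 10) = 625*(-4) = -2500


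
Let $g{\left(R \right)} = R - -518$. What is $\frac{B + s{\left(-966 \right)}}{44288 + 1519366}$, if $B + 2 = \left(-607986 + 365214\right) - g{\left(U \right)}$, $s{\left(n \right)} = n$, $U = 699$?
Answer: $- \frac{244957}{1563654} \approx -0.15666$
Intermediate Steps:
$g{\left(R \right)} = 518 + R$ ($g{\left(R \right)} = R + 518 = 518 + R$)
$B = -243991$ ($B = -2 + \left(\left(-607986 + 365214\right) - \left(518 + 699\right)\right) = -2 - 243989 = -243991$)
$\frac{B + s{\left(-966 \right)}}{44288 + 1519366} = \frac{-243991 - 966}{44288 + 1519366} = - \frac{244957}{1563654}$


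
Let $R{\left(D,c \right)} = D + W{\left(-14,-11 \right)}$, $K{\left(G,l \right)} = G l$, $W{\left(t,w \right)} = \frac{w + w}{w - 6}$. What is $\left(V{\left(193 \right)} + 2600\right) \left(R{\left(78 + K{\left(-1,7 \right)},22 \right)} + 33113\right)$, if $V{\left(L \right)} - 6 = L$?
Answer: $\frac{1579055850}{17} \approx 9.2886 \cdot 10^{7}$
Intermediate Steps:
$W{\left(t,w \right)} = \frac{2 w}{-6 + w}$
$V{\left(L \right)} = 6 + L$
$R{\left(D,c \right)} = \frac{22}{17} + D$ ($R{\left(D,c \right)} = D + 2 \left(-11\right) \frac{1}{-6 - 11} = D + 2 \left(-11\right) \frac{1}{-17} = D + 2 \left(-11\right) \left(- \frac{1}{17}\right) = D + \frac{22}{17} = \frac{22}{17} + D$)
$\left(V{\left(193 \right)} + 2600\right) \left(R{\left(78 + K{\left(-1,7 \right)},22 \right)} + 33113\right) = \left(\left(6 + 193\right) + 2600\right) \left(\left(\frac{22}{17} + \left(78 - 7\right)\right) + 33113\right) = \left(199 + 2600\right) \left(\left(\frac{22}{17} + \left(78 - 7\right)\right) + 33113\right) = 2799 \left(\left(\frac{22}{17} + 71\right) + 33113\right) = 2799 \left(\frac{1229}{17} + 33113\right) = 2799 \cdot \frac{564150}{17} = \frac{1579055850}{17}$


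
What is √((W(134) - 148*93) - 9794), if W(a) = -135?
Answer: I*√23693 ≈ 153.93*I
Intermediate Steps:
√((W(134) - 148*93) - 9794) = √((-135 - 148*93) - 9794) = √((-135 - 13764) - 9794) = √(-13899 - 9794) = √(-23693) = I*√23693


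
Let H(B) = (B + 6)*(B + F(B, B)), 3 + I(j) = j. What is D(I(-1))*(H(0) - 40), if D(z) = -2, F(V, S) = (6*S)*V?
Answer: 80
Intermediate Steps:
F(V, S) = 6*S*V
I(j) = -3 + j
H(B) = (6 + B)*(B + 6*B**2) (H(B) = (B + 6)*(B + 6*B*B) = (6 + B)*(B + 6*B**2))
D(I(-1))*(H(0) - 40) = -2*(0*(6 + 6*0**2 + 37*0) - 40) = -2*(0*(6 + 6*0 + 0) - 40) = -2*(0*(6 + 0 + 0) - 40) = -2*(0*6 - 40) = -2*(0 - 40) = -2*(-40) = 80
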